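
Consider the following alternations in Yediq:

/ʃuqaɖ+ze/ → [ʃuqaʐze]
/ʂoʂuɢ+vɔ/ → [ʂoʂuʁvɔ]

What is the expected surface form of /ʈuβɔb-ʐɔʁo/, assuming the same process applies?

The data show regressive manner assimilation: /ɖ/ → [ʐ] before /z/; /ɢ/ → [ʁ] before /v/. In each pair only manner changes, matching the following consonant, while place and voice stay constant.
/b/ is a voiced bilabial stop. The following trigger /ʐ/ is a fricative, so /b/ must become a fricative as well.
The voiced bilabial fricative is [β], so /b/ → [β].

[ʈuβɔβʐɔʁo]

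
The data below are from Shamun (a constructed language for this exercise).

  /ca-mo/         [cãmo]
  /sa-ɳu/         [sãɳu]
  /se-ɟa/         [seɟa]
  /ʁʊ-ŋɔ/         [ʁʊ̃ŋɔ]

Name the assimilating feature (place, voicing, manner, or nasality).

The vowel /a/ surfaces as nasalised [ã] next to the following nasal /m/ — it has acquired the [+nasal] feature of its neighbour.
Likewise in the remaining data: /a/ → [ã] before /ɳ/; /ʊ/ → [ʊ̃] before /ŋ/ — each time a vowel is nasalised next to a following nasal.
No change occurs in [seɟa] because the vowel at the boundary is adjacent to an oral consonant, not a nasal (/e/ next to /ɟ/).

nasality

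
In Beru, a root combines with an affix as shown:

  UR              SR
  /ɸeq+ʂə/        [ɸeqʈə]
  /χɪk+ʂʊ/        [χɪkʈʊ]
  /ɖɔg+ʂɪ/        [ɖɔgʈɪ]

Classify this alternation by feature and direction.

Underlying /ʂ/ is realised as [ʈ] next to /q/; /q/ itself does not change.
The change fricative → stop matches the manner of the preceding /q/, identifying this as manner assimilation.
Place and voice are unchanged, so the assimilation is partial, not total.
The same holds elsewhere in the data: /ʂ/ → [ʈ] after /k/ (fricative → stop, matching a stop); /ʂ/ → [ʈ] after /g/ (fricative → stop, matching a stop) — only manner changes, and always toward the preceding segment.
Since the segment that changes follows the conditioning segment, the assimilation is progressive.

progressive manner assimilation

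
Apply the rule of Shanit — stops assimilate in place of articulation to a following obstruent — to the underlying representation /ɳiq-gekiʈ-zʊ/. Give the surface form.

The rule targets /q/ (voiceless uvular stop), which sits before the trigger /g/ (velar).
A voiceless velar stop is [k], so the surface segment is [k].
At the second juncture, /ʈ/ likewise becomes [t] adjacent to /z/.

[ɳikgekitzʊ]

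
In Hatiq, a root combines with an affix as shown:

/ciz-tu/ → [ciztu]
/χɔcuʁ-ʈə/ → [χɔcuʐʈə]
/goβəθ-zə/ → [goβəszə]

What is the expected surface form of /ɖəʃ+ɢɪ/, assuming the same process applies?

The data show regressive place assimilation: /ʁ/ → [ʐ] before /ʈ/; /θ/ → [s] before /z/. In each pair only place changes, matching the following consonant, while manner and voice stay constant.
No alternation appears in [ciztu]: there the adjacent consonants already agree in place (/z/ and /t/ are both alveolar), so this form is consistent with the same rule.
The rule targets /ʃ/ (voiceless postalveolar fricative), which sits before the trigger /ɢ/ (uvular).
The voiceless uvular fricative is [χ], so /ʃ/ → [χ].

[ɖəχɢɪ]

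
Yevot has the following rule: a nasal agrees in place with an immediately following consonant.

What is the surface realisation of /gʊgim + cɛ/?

[gʊgiɲcɛ]

/m/ is a voiced bilabial nasal. The following trigger /c/ is palatal, so /m/ must become palatal as well.
A voiced palatal nasal is [ɲ], so the surface segment is [ɲ].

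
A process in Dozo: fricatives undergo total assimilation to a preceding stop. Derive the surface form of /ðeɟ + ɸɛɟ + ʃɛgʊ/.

[ðeɟɟɛɟɟɛgʊ]

/ɸ/ is the segment targeted by the rule; it sits immediately after /ɟ/, so it assimilates completely and surfaces as [ɟ].
At the second juncture, /ʃ/ likewise becomes [ɟ] adjacent to /ɟ/.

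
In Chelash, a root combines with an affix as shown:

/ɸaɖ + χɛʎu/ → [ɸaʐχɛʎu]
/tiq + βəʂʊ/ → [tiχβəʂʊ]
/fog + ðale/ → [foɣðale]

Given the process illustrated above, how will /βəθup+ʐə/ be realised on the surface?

The data show regressive manner assimilation: /ɖ/ → [ʐ] before /χ/; /q/ → [χ] before /β/; /g/ → [ɣ] before /ð/. In each pair only manner changes, matching the following consonant, while place and voice stay constant.
The rule targets /p/ (voiceless bilabial stop), which sits before the trigger /ʐ/ (fricative).
A voiceless bilabial fricative is [ɸ], so the surface segment is [ɸ].

[βəθuɸʐə]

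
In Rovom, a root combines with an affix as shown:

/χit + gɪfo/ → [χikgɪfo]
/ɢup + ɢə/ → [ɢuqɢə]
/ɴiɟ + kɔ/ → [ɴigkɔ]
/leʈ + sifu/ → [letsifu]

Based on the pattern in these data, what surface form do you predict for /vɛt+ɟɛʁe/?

The data show regressive place assimilation: /t/ → [k] before /g/; /p/ → [q] before /ɢ/; /ɟ/ → [g] before /k/; /ʈ/ → [t] before /s/. In each pair only place changes, matching the following consonant, while manner and voice stay constant.
The rule targets /t/ (voiceless alveolar stop), which sits before the trigger /ɟ/ (palatal).
Changing only its place to palatal gives [c] — the voiceless palatal stop.

[vɛcɟɛʁe]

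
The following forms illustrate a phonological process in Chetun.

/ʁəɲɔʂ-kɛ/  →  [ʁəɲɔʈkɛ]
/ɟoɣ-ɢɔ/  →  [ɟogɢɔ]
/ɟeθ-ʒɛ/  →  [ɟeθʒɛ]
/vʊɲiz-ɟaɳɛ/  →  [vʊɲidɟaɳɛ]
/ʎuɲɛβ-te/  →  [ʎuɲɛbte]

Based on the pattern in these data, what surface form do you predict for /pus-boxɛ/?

[putboxɛ]

The data show regressive manner assimilation: /ʂ/ → [ʈ] before /k/; /ɣ/ → [g] before /ɢ/; /z/ → [d] before /ɟ/; /β/ → [b] before /t/. In each pair only manner changes, matching the following consonant, while place and voice stay constant.
No alternation appears in [ɟeθʒɛ]: there the adjacent consonants already agree in manner (/θ/ and /ʒ/ are both fricatives), so this form is consistent with the same rule.
The rule targets /s/ (voiceless alveolar fricative), which sits before the trigger /b/ (stop).
The voiceless alveolar stop is [t], so /s/ → [t].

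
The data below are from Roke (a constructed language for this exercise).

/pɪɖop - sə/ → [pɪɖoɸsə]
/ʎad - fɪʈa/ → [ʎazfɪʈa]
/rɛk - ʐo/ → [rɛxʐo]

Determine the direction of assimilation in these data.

regressive

Underlying /p/ is realised as [ɸ] next to /s/; /s/ itself does not change.
/p/ is a stop while /s/ is a fricative; the output [ɸ] is a fricative, matching the trigger — so the feature that spreads is manner.
The same holds elsewhere in the data: /d/ → [z] before /f/ (stop → fricative, matching a fricative); /k/ → [x] before /ʐ/ (stop → fricative, matching a fricative) — only manner changes, and always toward the following segment.
The trigger is the following segment, so the direction is regressive (anticipatory).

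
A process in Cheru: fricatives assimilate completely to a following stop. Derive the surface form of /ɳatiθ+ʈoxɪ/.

[ɳatiʈʈoxɪ]

/θ/ is the segment targeted by the rule; it sits immediately before /ʈ/, so it assimilates completely and surfaces as [ʈ].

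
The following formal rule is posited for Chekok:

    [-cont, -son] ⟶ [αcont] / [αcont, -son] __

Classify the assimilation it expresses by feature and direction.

progressive manner assimilation

The rule copies [cont] (continuancy) from the environment onto the target stops; since [±cont] encodes the stop/fricative manner contrast, the assimilating dimension is manner.
Since the environment is written before the underscore, the trigger precedes the target; the direction is progressive.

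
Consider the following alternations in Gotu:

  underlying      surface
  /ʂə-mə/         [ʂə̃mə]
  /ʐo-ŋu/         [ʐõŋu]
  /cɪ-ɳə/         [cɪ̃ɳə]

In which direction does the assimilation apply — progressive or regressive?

regressive

The vowel /ə/ surfaces as nasalised [ə̃] next to the following nasal /m/ — it has acquired the [+nasal] feature of its neighbour.
The other forms show the same pattern: /o/ → [õ] before /ŋ/; /ɪ/ → [ɪ̃] before /ɳ/ — each time a vowel is nasalised next to a following nasal.
Because the conditioning nasal is to the right of the vowel that changes, the process is regressive (anticipatory).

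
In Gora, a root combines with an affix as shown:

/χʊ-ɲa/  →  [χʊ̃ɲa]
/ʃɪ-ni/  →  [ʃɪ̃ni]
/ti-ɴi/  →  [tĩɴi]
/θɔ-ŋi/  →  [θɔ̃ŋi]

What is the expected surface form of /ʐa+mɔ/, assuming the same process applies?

The data show regressive nasality assimilation (vowel nasalisation): /ʊ/ → [ʊ̃] before /ɲ/; /ɪ/ → [ɪ̃] before /n/; /i/ → [ĩ] before /ɴ/; /ɔ/ → [ɔ̃] before /ŋ/ — a vowel is nasalised by an immediately following nasal consonant.
/a/ sits next to the nasal /m/ and is therefore nasalised to [ã].

[ʐãmɔ]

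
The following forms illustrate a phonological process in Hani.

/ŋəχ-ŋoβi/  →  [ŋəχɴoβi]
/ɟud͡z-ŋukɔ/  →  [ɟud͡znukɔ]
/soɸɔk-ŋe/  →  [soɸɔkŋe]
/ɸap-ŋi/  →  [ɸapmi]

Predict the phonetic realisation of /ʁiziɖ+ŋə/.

[ʁiziɖɳə]

The data show progressive place assimilation: /ŋ/ → [ɴ] after /χ/; /ŋ/ → [n] after /d͡z/; /ŋ/ → [m] after /p/. In each pair only place changes, matching the preceding consonant, while manner and voice stay constant.
No alternation appears in [soɸɔkŋe]: there the adjacent consonants already agree in place (/ŋ/ and /k/ are both velar), so this form is consistent with the same rule.
/ŋ/ is a voiced velar nasal. The preceding trigger /ɖ/ is retroflex, so /ŋ/ must become retroflex as well.
Changing only its place to retroflex gives [ɳ] — the voiced retroflex nasal.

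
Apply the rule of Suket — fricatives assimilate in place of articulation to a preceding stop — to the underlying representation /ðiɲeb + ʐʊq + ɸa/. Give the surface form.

/ʐ/ is a voiced retroflex fricative. The preceding trigger /b/ is bilabial, so /ʐ/ must become bilabial as well.
A voiced bilabial fricative is [β], so the surface segment is [β].
At the second juncture, /ɸ/ likewise becomes [χ] adjacent to /q/.

[ðiɲebβʊqχa]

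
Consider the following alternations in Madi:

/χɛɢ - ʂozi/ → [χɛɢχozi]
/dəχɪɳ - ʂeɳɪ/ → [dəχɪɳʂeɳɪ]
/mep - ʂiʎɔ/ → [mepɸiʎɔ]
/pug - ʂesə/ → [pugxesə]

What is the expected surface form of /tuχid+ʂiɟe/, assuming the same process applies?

The data show progressive place assimilation: /ʂ/ → [χ] after /ɢ/; /ʂ/ → [ɸ] after /p/; /ʂ/ → [x] after /g/. In each pair only place changes, matching the preceding consonant, while manner and voice stay constant.
Nothing changes in [dəχɪɳʂeɳɪ]: there the adjacent consonants already agree in place (/ʂ/ and /ɳ/ are both retroflex), so this form is consistent with the same rule.
/ʂ/ is a voiceless retroflex fricative. The preceding trigger /d/ is alveolar, so /ʂ/ must become alveolar as well.
A voiceless alveolar fricative is [s], so the surface segment is [s].

[tuχidsiɟe]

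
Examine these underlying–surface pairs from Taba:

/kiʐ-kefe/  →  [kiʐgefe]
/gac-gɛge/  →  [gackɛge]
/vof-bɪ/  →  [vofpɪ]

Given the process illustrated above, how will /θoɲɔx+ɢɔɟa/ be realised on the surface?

The data show progressive voicing assimilation: /k/ → [g] after /ʐ/; /g/ → [k] after /c/; /b/ → [p] after /f/. In each pair only voicing changes, matching the preceding consonant, while place and manner stay constant.
The rule targets /ɢ/ (voiced uvular stop), which sits after the trigger /x/ (voiceless).
The voiceless uvular stop is [q], so /ɢ/ → [q].

[θoɲɔxqɔɟa]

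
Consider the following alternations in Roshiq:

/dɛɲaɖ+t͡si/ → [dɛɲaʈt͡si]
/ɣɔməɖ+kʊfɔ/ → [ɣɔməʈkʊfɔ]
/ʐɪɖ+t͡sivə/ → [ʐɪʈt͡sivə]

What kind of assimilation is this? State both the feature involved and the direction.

The segment that alternates is /ɖ/, which surfaces as [ʈ] when adjacent to /t͡s/.
The change voiced → voiceless matches the voicing of the following /t͡s/, identifying this as voicing assimilation.
Place and manner are unchanged, so the assimilation is partial, not total.
Checking the remaining alternation: /ɖ/ → [ʈ] before /k/ (voiced → voiceless, matching voiceless) — only voicing changes, and always toward the following segment.
The trigger is the following segment, so the direction is regressive (anticipatory).

regressive voicing assimilation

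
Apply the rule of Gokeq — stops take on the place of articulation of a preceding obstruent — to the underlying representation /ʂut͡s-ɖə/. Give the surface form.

The rule targets /ɖ/ (voiced retroflex stop), which sits after the trigger /t͡s/ (alveolar).
The voiced alveolar stop is [d], so /ɖ/ → [d].

[ʂut͡sdə]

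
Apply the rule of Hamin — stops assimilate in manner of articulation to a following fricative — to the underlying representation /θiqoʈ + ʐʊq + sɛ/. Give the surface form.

[θiqoʂʐʊχsɛ]

/ʈ/ is a voiceless retroflex stop. The following trigger /ʐ/ is a fricative, so /ʈ/ must become a fricative as well.
A voiceless retroflex fricative is [ʂ], so the surface segment is [ʂ].
At the second juncture, /q/ likewise becomes [χ] adjacent to /s/.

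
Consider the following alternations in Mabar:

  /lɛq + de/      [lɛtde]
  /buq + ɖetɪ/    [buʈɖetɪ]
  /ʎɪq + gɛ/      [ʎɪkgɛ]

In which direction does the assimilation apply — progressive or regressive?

Underlying /q/ is realised as [t] next to /d/; /d/ itself does not change.
The change uvular → alveolar matches the place of the following /d/, identifying this as place assimilation.
Checking the remaining alternations: /q/ → [ʈ] before /ɖ/ (uvular → retroflex, matching retroflex); /q/ → [k] before /g/ (uvular → velar, matching velar) — only place changes, and always toward the following segment.
Since the segment that changes precedes the conditioning segment, the assimilation is regressive.

regressive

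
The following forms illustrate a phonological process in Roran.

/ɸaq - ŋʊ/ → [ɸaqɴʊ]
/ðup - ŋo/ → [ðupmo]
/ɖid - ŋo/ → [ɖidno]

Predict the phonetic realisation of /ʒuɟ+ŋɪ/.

[ʒuɟɲɪ]

The data show progressive place assimilation: /ŋ/ → [ɴ] after /q/; /ŋ/ → [m] after /p/; /ŋ/ → [n] after /d/. In each pair only place changes, matching the preceding consonant, while manner and voice stay constant.
The rule targets /ŋ/ (voiced velar nasal), which sits after the trigger /ɟ/ (palatal).
The voiced palatal nasal is [ɲ], so /ŋ/ → [ɲ].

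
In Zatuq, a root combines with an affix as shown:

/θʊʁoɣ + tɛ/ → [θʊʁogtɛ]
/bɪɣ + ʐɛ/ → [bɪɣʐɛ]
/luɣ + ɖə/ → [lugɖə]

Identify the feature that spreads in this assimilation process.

Comparing underlying and surface forms, /ɣ/ → [g] is the alternation; the neighbouring /t/ is constant.
The change fricative → stop matches the manner of the following /t/, identifying this as manner assimilation.
The other alternating form patterns the same way: /ɣ/ → [g] before /ɖ/ (fricative → stop, matching a stop) — only manner changes, and always toward the following segment.
Nothing changes in [bɪɣʐɛ]: there the adjacent consonants already agree in manner (/ɣ/ and /ʐ/ are both fricatives), so this form is consistent with the same rule.

manner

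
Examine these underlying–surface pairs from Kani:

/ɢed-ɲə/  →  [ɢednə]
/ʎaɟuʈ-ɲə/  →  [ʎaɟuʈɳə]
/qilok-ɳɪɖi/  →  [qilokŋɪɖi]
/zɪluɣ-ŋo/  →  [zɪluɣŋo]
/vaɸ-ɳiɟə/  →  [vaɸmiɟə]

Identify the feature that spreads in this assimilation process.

place

Comparing underlying and surface forms, /ɲ/ → [n] is the alternation; the neighbouring /d/ is constant.
The change palatal → alveolar matches the place of the preceding /d/, identifying this as place assimilation.
Checking the remaining alternations: /ɲ/ → [ɳ] after /ʈ/ (palatal → retroflex, matching retroflex); /ɳ/ → [ŋ] after /k/ (retroflex → velar, matching velar); /ɳ/ → [m] after /ɸ/ (retroflex → bilabial, matching bilabial) — only place changes, and always toward the preceding segment.
Nothing changes in [zɪluɣŋo]: there the adjacent consonants already agree in place (/ŋ/ and /ɣ/ are both velar), so this form is consistent with the same rule.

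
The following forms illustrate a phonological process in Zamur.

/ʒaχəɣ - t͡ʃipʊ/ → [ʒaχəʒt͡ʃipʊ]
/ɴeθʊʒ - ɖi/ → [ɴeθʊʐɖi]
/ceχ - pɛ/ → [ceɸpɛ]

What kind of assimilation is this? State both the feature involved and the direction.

regressive place assimilation

The segment that alternates is /ɣ/, which surfaces as [ʒ] when adjacent to /t͡ʃ/.
/ɣ/ is velar while /t͡ʃ/ is postalveolar; the output [ʒ] is postalveolar, matching the trigger — so the feature that spreads is place.
Manner and voice are unchanged, so the assimilation is partial, not total.
The same holds elsewhere in the data: /ʒ/ → [ʐ] before /ɖ/ (postalveolar → retroflex, matching retroflex); /χ/ → [ɸ] before /p/ (uvular → bilabial, matching bilabial) — only place changes, and always toward the following segment.
The trigger is the following segment, so the direction is regressive (anticipatory).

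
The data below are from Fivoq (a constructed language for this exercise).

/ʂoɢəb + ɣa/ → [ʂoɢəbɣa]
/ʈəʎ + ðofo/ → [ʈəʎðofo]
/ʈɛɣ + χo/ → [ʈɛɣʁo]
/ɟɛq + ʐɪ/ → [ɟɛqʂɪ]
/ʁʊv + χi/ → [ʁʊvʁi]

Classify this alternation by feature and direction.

Comparing underlying and surface forms, /χ/ → [ʁ] is the alternation; the neighbouring /ɣ/ is constant.
The change voiceless → voiced matches the voicing of the preceding /ɣ/, identifying this as voicing assimilation.
Place and manner are unchanged, so the assimilation is partial, not total.
The same holds elsewhere in the data: /ʐ/ → [ʂ] after /q/ (voiced → voiceless, matching voiceless); /χ/ → [ʁ] after /v/ (voiceless → voiced, matching voiced) — only voicing changes, and always toward the preceding segment.
No alternation appears in [ʂoɢəbɣa], [ʈəʎðofo]: there the adjacent consonants already agree in voicing (/ɣ/ and /b/ are both voiced; /ð/ and /ʎ/ are both voiced), so these forms are consistent with the same rule.
The trigger is the preceding segment, so the direction is progressive (perseverative).

progressive voicing assimilation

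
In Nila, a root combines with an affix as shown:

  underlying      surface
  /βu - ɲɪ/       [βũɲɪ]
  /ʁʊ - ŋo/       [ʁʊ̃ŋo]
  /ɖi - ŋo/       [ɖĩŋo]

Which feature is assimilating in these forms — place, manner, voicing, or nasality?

The vowel /u/ surfaces as nasalised [ũ] next to the following nasal /ɲ/ — it has acquired the [+nasal] feature of its neighbour.
Likewise in the remaining data: /ʊ/ → [ʊ̃] before /ŋ/; /i/ → [ĩ] before /ŋ/ — each time a vowel is nasalised next to a following nasal.

nasality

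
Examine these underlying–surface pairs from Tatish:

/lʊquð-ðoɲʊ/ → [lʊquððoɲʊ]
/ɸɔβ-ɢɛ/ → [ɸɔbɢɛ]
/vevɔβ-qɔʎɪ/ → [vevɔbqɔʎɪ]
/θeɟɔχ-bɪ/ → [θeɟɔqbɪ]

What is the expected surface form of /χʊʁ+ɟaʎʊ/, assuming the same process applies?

The data show regressive manner assimilation: /β/ → [b] before /ɢ/; /β/ → [b] before /q/; /χ/ → [q] before /b/. In each pair only manner changes, matching the following consonant, while place and voice stay constant.
Nothing changes in [lʊquððoɲʊ]: there the adjacent consonants already agree in manner (/ð/ and /ð/ are both fricatives), so this form is consistent with the same rule.
The rule targets /ʁ/ (voiced uvular fricative), which sits before the trigger /ɟ/ (stop).
The voiced uvular stop is [ɢ], so /ʁ/ → [ɢ].

[χʊɢɟaʎʊ]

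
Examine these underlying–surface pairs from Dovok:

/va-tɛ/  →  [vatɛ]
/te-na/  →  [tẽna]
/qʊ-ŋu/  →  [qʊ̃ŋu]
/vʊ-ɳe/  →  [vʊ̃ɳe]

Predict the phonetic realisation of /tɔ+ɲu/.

The data show regressive nasality assimilation (vowel nasalisation): /e/ → [ẽ] before /n/; /ʊ/ → [ʊ̃] before /ŋ/; /ʊ/ → [ʊ̃] before /ɳ/ — a vowel is nasalised by an immediately following nasal consonant.
No change occurs in [vatɛ] because the vowel at the boundary is adjacent to an oral consonant, not a nasal (/a/ next to /t/).
/ɔ/ sits next to the nasal /ɲ/ and is therefore nasalised to [ɔ̃].

[tɔ̃ɲu]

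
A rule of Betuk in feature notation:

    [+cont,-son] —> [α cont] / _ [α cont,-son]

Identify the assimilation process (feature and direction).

regressive manner assimilation

The rule copies [cont] (continuancy) from the environment onto the target fricatives; since [±cont] encodes the stop/fricative manner contrast, the assimilating dimension is manner.
Since the environment is written after the underscore, the trigger follows the target; the direction is regressive.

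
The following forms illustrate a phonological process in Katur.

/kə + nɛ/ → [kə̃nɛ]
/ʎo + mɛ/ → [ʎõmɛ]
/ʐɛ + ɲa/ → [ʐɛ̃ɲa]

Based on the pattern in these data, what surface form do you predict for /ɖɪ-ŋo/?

[ɖɪ̃ŋo]

The data show regressive nasality assimilation (vowel nasalisation): /ə/ → [ə̃] before /n/; /o/ → [õ] before /m/; /ɛ/ → [ɛ̃] before /ɲ/ — a vowel is nasalised by an immediately following nasal consonant.
/ɪ/ sits next to the nasal /ŋ/ and is therefore nasalised to [ɪ̃].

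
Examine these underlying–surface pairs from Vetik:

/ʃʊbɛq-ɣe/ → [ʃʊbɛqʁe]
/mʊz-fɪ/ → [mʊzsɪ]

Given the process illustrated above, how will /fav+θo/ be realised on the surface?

[favfo]

The data show progressive place assimilation: /ɣ/ → [ʁ] after /q/; /f/ → [s] after /z/. In each pair only place changes, matching the preceding consonant, while manner and voice stay constant.
/θ/ is a voiceless dental fricative. The preceding trigger /v/ is labiodental, so /θ/ must become labiodental as well.
The voiceless labiodental fricative is [f], so /θ/ → [f].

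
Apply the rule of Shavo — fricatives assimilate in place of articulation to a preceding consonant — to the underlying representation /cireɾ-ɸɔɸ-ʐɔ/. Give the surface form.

/ɸ/ is a voiceless bilabial fricative. The preceding trigger /ɾ/ is alveolar, so /ɸ/ must become alveolar as well.
Changing only its place to alveolar gives [s] — the voiceless alveolar fricative.
The same rule applies at the second boundary: /ʐ/ → [β] next to /ɸ/.

[cireɾsɔɸβɔ]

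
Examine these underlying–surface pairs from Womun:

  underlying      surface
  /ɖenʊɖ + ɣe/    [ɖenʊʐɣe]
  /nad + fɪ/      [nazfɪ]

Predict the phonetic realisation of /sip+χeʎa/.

The data show regressive manner assimilation: /ɖ/ → [ʐ] before /ɣ/; /d/ → [z] before /f/. In each pair only manner changes, matching the following consonant, while place and voice stay constant.
/p/ is a voiceless bilabial stop. The following trigger /χ/ is a fricative, so /p/ must become a fricative as well.
Changing only its manner to fricative gives [ɸ] — the voiceless bilabial fricative.

[siɸχeʎa]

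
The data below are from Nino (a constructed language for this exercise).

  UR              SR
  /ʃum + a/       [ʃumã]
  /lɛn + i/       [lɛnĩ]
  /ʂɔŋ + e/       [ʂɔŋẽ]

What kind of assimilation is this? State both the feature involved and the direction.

The vowel /a/ surfaces as nasalised [ã] next to the preceding nasal /m/ — it has acquired the [+nasal] feature of its neighbour.
Likewise in the remaining data: /i/ → [ĩ] after /n/; /e/ → [ẽ] after /ŋ/ — each time a vowel is nasalised next to a preceding nasal.
Because the conditioning nasal is to the left of the vowel that changes, the process is progressive (perseverative).

progressive nasality assimilation (vowel nasalisation)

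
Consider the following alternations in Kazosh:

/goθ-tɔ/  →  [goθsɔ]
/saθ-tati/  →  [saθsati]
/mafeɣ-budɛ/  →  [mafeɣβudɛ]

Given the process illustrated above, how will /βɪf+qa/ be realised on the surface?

The data show progressive manner assimilation: /t/ → [s] after /θ/; /b/ → [β] after /ɣ/. In each pair only manner changes, matching the preceding consonant, while place and voice stay constant.
The rule targets /q/ (voiceless uvular stop), which sits after the trigger /f/ (fricative).
The voiceless uvular fricative is [χ], so /q/ → [χ].

[βɪfχa]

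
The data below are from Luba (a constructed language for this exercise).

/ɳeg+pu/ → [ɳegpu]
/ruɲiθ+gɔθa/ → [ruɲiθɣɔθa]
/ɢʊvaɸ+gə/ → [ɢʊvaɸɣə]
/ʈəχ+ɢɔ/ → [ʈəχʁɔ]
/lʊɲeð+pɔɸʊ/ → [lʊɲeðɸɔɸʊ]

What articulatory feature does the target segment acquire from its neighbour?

manner

Underlying /g/ is realised as [ɣ] next to /θ/; /θ/ itself does not change.
The change stop → fricative matches the manner of the preceding /θ/, identifying this as manner assimilation.
The other alternating forms pattern the same way: /g/ → [ɣ] after /ɸ/ (stop → fricative, matching a fricative); /ɢ/ → [ʁ] after /χ/ (stop → fricative, matching a fricative); /p/ → [ɸ] after /ð/ (stop → fricative, matching a fricative) — only manner changes, and always toward the preceding segment.
No alternation appears in [ɳegpu]: there the adjacent consonants already agree in manner (/p/ and /g/ are both stops), so this form is consistent with the same rule.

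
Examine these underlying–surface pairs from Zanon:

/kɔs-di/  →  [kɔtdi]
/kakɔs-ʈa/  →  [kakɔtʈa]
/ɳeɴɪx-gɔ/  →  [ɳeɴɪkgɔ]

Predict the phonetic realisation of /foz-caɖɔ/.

[fodcaɖɔ]

The data show regressive manner assimilation: /s/ → [t] before /d/; /s/ → [t] before /ʈ/; /x/ → [k] before /g/. In each pair only manner changes, matching the following consonant, while place and voice stay constant.
/z/ is a voiced alveolar fricative. The following trigger /c/ is a stop, so /z/ must become a stop as well.
Changing only its manner to stop gives [d] — the voiced alveolar stop.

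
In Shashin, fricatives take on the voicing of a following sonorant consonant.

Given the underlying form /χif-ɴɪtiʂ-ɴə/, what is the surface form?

[χivɴɪtiʐɴə]

/f/ is a voiceless labiodental fricative. The following trigger /ɴ/ is voiced, so /f/ must become voiced as well.
A voiced labiodental fricative is [v], so the surface segment is [v].
The same rule applies at the second boundary: /ʂ/ → [ʐ] next to /ɴ/.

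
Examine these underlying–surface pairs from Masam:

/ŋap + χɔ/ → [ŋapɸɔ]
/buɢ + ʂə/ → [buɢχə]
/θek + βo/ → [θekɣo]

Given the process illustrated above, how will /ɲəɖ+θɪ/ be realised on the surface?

The data show progressive place assimilation: /χ/ → [ɸ] after /p/; /ʂ/ → [χ] after /ɢ/; /β/ → [ɣ] after /k/. In each pair only place changes, matching the preceding consonant, while manner and voice stay constant.
The rule targets /θ/ (voiceless dental fricative), which sits after the trigger /ɖ/ (retroflex).
Changing only its place to retroflex gives [ʂ] — the voiceless retroflex fricative.

[ɲəɖʂɪ]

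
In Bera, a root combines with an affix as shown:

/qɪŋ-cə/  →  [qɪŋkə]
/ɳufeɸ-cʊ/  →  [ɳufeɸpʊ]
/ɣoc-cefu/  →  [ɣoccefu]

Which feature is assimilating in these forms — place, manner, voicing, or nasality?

place

The segment that alternates is /c/, which surfaces as [k] when adjacent to /ŋ/.
/c/ is palatal while /ŋ/ is velar; the output [k] is velar, matching the trigger — so the feature that spreads is place.
The same holds elsewhere in the data: /c/ → [p] after /ɸ/ (palatal → bilabial, matching bilabial) — only place changes, and always toward the preceding segment.
Nothing changes in [ɣoccefu]: there the adjacent consonants already agree in place (/c/ and /c/ are both palatal), so this form is consistent with the same rule.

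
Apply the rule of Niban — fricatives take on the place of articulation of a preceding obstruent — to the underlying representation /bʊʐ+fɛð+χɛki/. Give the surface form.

The rule targets /f/ (voiceless labiodental fricative), which sits after the trigger /ʐ/ (retroflex).
A voiceless retroflex fricative is [ʂ], so the surface segment is [ʂ].
At the second juncture, /χ/ likewise becomes [θ] adjacent to /ð/.

[bʊʐʂɛðθɛki]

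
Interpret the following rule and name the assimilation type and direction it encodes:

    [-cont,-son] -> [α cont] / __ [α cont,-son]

regressive manner assimilation

The rule copies [cont] (continuancy) from the environment onto the target stops; since [±cont] encodes the stop/fricative manner contrast, the assimilating dimension is manner.
The conditioning segment sits to the right of the focus bar, meaning the trigger follows the segment that changes — regressive assimilation.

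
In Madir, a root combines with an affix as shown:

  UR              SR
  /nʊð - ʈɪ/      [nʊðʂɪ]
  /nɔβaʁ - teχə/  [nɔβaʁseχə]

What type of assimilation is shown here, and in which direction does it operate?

Comparing underlying and surface forms, /ʈ/ → [ʂ] is the alternation; the neighbouring /ð/ is constant.
/ʈ/ is a stop while /ð/ is a fricative; the output [ʂ] is a fricative, matching the trigger — so the feature that spreads is manner.
Place and voice are unchanged, so the assimilation is partial, not total.
The same holds elsewhere in the data: /t/ → [s] after /ʁ/ (stop → fricative, matching a fricative) — only manner changes, and always toward the preceding segment.
The trigger is the preceding segment, so the direction is progressive (perseverative).

progressive manner assimilation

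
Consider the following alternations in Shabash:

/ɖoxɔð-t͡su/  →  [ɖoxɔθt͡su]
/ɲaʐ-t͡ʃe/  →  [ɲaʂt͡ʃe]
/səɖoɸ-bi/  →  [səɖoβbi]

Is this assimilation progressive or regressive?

The segment that alternates is /ð/, which surfaces as [θ] when adjacent to /t͡s/.
/ð/ is voiced while /t͡s/ is voiceless; the output [θ] is voiceless, matching the trigger — so the feature that spreads is voicing.
Checking the remaining alternations: /ʐ/ → [ʂ] before /t͡ʃ/ (voiced → voiceless, matching voiceless); /ɸ/ → [β] before /b/ (voiceless → voiced, matching voiced) — only voicing changes, and always toward the following segment.
The trigger is the following segment, so the direction is regressive (anticipatory).

regressive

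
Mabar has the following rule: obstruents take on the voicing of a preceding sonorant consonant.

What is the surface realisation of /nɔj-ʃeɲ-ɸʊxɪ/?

[nɔjʒeɲβʊxɪ]

The rule targets /ʃ/ (voiceless postalveolar fricative), which sits after the trigger /j/ (voiced).
A voiced postalveolar fricative is [ʒ], so the surface segment is [ʒ].
The same rule applies at the second boundary: /ɸ/ → [β] next to /ɲ/.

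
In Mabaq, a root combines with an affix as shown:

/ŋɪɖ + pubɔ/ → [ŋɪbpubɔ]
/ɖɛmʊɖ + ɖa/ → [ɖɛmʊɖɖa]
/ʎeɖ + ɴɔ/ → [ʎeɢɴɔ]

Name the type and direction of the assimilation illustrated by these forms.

The segment that alternates is /ɖ/, which surfaces as [b] when adjacent to /p/.
The change retroflex → bilabial matches the place of the following /p/, identifying this as place assimilation.
Manner and voice are unchanged, so the assimilation is partial, not total.
The same holds elsewhere in the data: /ɖ/ → [ɢ] before /ɴ/ (retroflex → uvular, matching uvular) — only place changes, and always toward the following segment.
No alternation appears in [ɖɛmʊɖɖa]: there the adjacent consonants already agree in place (/ɖ/ and /ɖ/ are both retroflex), so this form is consistent with the same rule.
The trigger is the following segment, so the direction is regressive (anticipatory).

regressive place assimilation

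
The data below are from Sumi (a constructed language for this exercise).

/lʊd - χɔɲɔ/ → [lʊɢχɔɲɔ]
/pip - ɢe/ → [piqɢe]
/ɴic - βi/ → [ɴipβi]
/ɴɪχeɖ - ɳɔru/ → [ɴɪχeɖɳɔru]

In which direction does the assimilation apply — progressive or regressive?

regressive

Underlying /d/ is realised as [ɢ] next to /χ/; /χ/ itself does not change.
The change alveolar → uvular matches the place of the following /χ/, identifying this as place assimilation.
The other alternating forms pattern the same way: /p/ → [q] before /ɢ/ (bilabial → uvular, matching uvular); /c/ → [p] before /β/ (palatal → bilabial, matching bilabial) — only place changes, and always toward the following segment.
Nothing changes in [ɴɪχeɖɳɔru]: there the adjacent consonants already agree in place (/ɖ/ and /ɳ/ are both retroflex), so this form is consistent with the same rule.
The trigger is the following segment, so the direction is regressive (anticipatory).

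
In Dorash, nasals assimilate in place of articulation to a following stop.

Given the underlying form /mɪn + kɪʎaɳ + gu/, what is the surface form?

/n/ is a voiced alveolar nasal. The following trigger /k/ is velar, so /n/ must become velar as well.
The voiced velar nasal is [ŋ], so /n/ → [ŋ].
The same rule applies at the second boundary: /ɳ/ → [ŋ] next to /g/.

[mɪŋkɪʎaŋgu]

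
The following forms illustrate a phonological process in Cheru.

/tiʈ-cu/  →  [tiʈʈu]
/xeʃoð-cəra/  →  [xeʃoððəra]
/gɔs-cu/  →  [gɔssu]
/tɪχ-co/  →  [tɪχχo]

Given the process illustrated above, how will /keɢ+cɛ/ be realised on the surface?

The data show progressive total assimilation (/c/ → [ʈ] after /ʈ/; /c/ → [ð] after /ð/; /c/ → [s] after /s/; /c/ → [χ] after /χ/): in every case the target segment becomes identical to its preceding neighbour, copying more than a single feature.
/c/ is the segment targeted by the rule; it sits immediately after /ɢ/, so it assimilates completely and surfaces as [ɢ].

[keɢɢɛ]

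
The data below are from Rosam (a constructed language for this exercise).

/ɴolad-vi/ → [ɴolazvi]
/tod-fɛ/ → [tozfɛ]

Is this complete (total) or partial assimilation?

Underlying /d/ is realised as [z] next to /v/; /v/ itself does not change.
/d/ is a stop while /v/ is a fricative; the output [z] is a fricative, matching the trigger — so the feature that spreads is manner.
Place and voice are unchanged, so the assimilation is partial, not total.
The other alternating form patterns the same way: /d/ → [z] before /f/ (stop → fricative, matching a fricative) — only manner changes, and always toward the following segment.

partial assimilation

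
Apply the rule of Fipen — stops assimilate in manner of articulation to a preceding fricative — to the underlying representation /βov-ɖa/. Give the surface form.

[βovʐa]

The rule targets /ɖ/ (voiced retroflex stop), which sits after the trigger /v/ (fricative).
A voiced retroflex fricative is [ʐ], so the surface segment is [ʐ].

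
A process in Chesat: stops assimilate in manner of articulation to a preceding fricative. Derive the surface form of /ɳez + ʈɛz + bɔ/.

[ɳezʂɛzβɔ]

/ʈ/ is a voiceless retroflex stop. The preceding trigger /z/ is a fricative, so /ʈ/ must become a fricative as well.
A voiceless retroflex fricative is [ʂ], so the surface segment is [ʂ].
The same rule applies at the second boundary: /b/ → [β] next to /z/.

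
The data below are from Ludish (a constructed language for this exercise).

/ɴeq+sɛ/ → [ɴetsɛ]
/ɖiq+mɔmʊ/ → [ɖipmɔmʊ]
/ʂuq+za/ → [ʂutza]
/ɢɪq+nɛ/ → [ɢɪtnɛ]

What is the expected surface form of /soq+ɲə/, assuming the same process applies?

[socɲə]

The data show regressive place assimilation: /q/ → [t] before /s/; /q/ → [p] before /m/; /q/ → [t] before /z/; /q/ → [t] before /n/. In each pair only place changes, matching the following consonant, while manner and voice stay constant.
The rule targets /q/ (voiceless uvular stop), which sits before the trigger /ɲ/ (palatal).
The voiceless palatal stop is [c], so /q/ → [c].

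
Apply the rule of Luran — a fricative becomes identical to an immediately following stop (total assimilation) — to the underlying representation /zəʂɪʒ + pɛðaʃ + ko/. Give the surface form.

/ʒ/ is the segment targeted by the rule; it sits immediately before /p/, so it assimilates completely and surfaces as [p].
The same rule applies at the second boundary: /ʃ/ → [k] next to /k/.

[zəʂɪppɛðakko]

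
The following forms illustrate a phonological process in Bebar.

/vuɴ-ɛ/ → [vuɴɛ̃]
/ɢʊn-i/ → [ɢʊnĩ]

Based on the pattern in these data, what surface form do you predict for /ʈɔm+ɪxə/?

[ʈɔmɪ̃xə]

The data show progressive nasality assimilation (vowel nasalisation): /ɛ/ → [ɛ̃] after /ɴ/; /i/ → [ĩ] after /n/ — a vowel is nasalised by an immediately preceding nasal consonant.
The vowel /ɪ/ is adjacent to the preceding nasal /m/, so it acquires [+nasal] and surfaces as [ɪ̃].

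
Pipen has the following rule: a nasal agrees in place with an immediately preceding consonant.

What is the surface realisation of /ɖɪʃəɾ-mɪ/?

[ɖɪʃəɾnɪ]

/m/ is a voiced bilabial nasal. The preceding trigger /ɾ/ is alveolar, so /m/ must become alveolar as well.
Changing only its place to alveolar gives [n] — the voiced alveolar nasal.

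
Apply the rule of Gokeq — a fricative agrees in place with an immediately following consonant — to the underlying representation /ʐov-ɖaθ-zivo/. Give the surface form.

[ʐoʐɖaszivo]

The rule targets /v/ (voiced labiodental fricative), which sits before the trigger /ɖ/ (retroflex).
The voiced retroflex fricative is [ʐ], so /v/ → [ʐ].
The same rule applies at the second boundary: /θ/ → [s] next to /z/.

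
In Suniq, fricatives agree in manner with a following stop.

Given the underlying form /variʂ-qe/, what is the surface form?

[variʈqe]

The rule targets /ʂ/ (voiceless retroflex fricative), which sits before the trigger /q/ (stop).
Changing only its manner to stop gives [ʈ] — the voiceless retroflex stop.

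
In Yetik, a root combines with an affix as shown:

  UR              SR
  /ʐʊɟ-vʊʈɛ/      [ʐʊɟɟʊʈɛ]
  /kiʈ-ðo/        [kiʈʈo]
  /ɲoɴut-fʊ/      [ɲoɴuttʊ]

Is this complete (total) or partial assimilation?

total assimilation

Underlying /v/ is realised as [ɟ] next to /ɟ/; /ɟ/ itself does not change.
The output [ɟ] is identical to the trigger /ɟ/ — every feature (place, manner, voicing) has been copied — so this is total assimilation.
The other forms behave the same way: /ð/ → [ʈ] after /ʈ/; /f/ → [t] after /t/ — in each case the output is a copy of the preceding consonant.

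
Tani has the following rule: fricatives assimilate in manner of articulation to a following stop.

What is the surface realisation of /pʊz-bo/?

[pʊdbo]

/z/ is a voiced alveolar fricative. The following trigger /b/ is a stop, so /z/ must become a stop as well.
The voiced alveolar stop is [d], so /z/ → [d].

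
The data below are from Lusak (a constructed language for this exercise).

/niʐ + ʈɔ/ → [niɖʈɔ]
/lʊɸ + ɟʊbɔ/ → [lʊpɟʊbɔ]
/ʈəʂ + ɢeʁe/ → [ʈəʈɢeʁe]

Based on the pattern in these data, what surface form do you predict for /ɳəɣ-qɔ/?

The data show regressive manner assimilation: /ʐ/ → [ɖ] before /ʈ/; /ɸ/ → [p] before /ɟ/; /ʂ/ → [ʈ] before /ɢ/. In each pair only manner changes, matching the following consonant, while place and voice stay constant.
The rule targets /ɣ/ (voiced velar fricative), which sits before the trigger /q/ (stop).
Changing only its manner to stop gives [g] — the voiced velar stop.

[ɳəgqɔ]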